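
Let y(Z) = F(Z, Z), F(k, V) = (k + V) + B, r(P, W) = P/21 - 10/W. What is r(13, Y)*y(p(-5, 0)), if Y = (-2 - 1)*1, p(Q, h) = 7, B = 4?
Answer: 498/7 ≈ 71.143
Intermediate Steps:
Y = -3 (Y = -3*1 = -3)
r(P, W) = -10/W + P/21 (r(P, W) = P*(1/21) - 10/W = P/21 - 10/W = -10/W + P/21)
F(k, V) = 4 + V + k (F(k, V) = (k + V) + 4 = (V + k) + 4 = 4 + V + k)
y(Z) = 4 + 2*Z (y(Z) = 4 + Z + Z = 4 + 2*Z)
r(13, Y)*y(p(-5, 0)) = (-10/(-3) + (1/21)*13)*(4 + 2*7) = (-10*(-1/3) + 13/21)*(4 + 14) = (10/3 + 13/21)*18 = (83/21)*18 = 498/7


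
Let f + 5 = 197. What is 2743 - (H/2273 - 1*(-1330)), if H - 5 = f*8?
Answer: 3210208/2273 ≈ 1412.3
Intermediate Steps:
f = 192 (f = -5 + 197 = 192)
H = 1541 (H = 5 + 192*8 = 5 + 1536 = 1541)
2743 - (H/2273 - 1*(-1330)) = 2743 - (1541/2273 - 1*(-1330)) = 2743 - (1541*(1/2273) + 1330) = 2743 - (1541/2273 + 1330) = 2743 - 1*3024631/2273 = 2743 - 3024631/2273 = 3210208/2273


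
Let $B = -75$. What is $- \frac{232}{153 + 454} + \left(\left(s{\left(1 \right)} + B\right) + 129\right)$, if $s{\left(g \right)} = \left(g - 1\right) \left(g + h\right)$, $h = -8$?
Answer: $\frac{32546}{607} \approx 53.618$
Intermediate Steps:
$s{\left(g \right)} = \left(-1 + g\right) \left(-8 + g\right)$ ($s{\left(g \right)} = \left(g - 1\right) \left(g - 8\right) = \left(-1 + g\right) \left(-8 + g\right)$)
$- \frac{232}{153 + 454} + \left(\left(s{\left(1 \right)} + B\right) + 129\right) = - \frac{232}{153 + 454} + \left(\left(\left(8 + 1^{2} - 9\right) - 75\right) + 129\right) = - \frac{232}{607} + \left(\left(\left(8 + 1 - 9\right) - 75\right) + 129\right) = \left(-232\right) \frac{1}{607} + \left(\left(0 - 75\right) + 129\right) = - \frac{232}{607} + \left(-75 + 129\right) = - \frac{232}{607} + 54 = \frac{32546}{607}$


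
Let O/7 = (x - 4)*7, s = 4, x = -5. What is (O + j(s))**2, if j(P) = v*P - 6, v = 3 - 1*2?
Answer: 196249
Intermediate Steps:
v = 1 (v = 3 - 2 = 1)
j(P) = -6 + P (j(P) = 1*P - 6 = P - 6 = -6 + P)
O = -441 (O = 7*((-5 - 4)*7) = 7*(-9*7) = 7*(-63) = -441)
(O + j(s))**2 = (-441 + (-6 + 4))**2 = (-441 - 2)**2 = (-443)**2 = 196249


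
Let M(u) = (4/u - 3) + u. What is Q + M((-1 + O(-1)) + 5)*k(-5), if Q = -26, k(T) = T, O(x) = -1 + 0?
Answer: -98/3 ≈ -32.667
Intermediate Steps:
O(x) = -1
M(u) = -3 + u + 4/u (M(u) = (-3 + 4/u) + u = -3 + u + 4/u)
Q + M((-1 + O(-1)) + 5)*k(-5) = -26 + (-3 + ((-1 - 1) + 5) + 4/((-1 - 1) + 5))*(-5) = -26 + (-3 + (-2 + 5) + 4/(-2 + 5))*(-5) = -26 + (-3 + 3 + 4/3)*(-5) = -26 + (4/3)*(-5) = -26 - 20/3 = -98/3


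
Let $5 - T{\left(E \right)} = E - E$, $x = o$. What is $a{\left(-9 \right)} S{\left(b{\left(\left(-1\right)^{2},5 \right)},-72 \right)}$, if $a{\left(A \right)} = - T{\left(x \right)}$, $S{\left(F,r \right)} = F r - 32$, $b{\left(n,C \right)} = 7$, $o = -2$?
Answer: $2680$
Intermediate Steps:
$x = -2$
$T{\left(E \right)} = 5$ ($T{\left(E \right)} = 5 - \left(E - E\right) = 5 - 0 = 5 + 0 = 5$)
$S{\left(F,r \right)} = -32 + F r$
$a{\left(A \right)} = -5$ ($a{\left(A \right)} = \left(-1\right) 5 = -5$)
$a{\left(-9 \right)} S{\left(b{\left(\left(-1\right)^{2},5 \right)},-72 \right)} = - 5 \left(-32 + 7 \left(-72\right)\right) = - 5 \left(-32 - 504\right) = \left(-5\right) \left(-536\right) = 2680$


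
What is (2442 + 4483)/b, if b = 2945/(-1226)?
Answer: -1698010/589 ≈ -2882.9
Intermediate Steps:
b = -2945/1226 (b = 2945*(-1/1226) = -2945/1226 ≈ -2.4021)
(2442 + 4483)/b = (2442 + 4483)/(-2945/1226) = 6925*(-1226/2945) = -1698010/589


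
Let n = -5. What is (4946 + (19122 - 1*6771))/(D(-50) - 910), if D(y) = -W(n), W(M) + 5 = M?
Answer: -17297/900 ≈ -19.219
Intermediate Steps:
W(M) = -5 + M
D(y) = 10 (D(y) = -(-5 - 5) = -1*(-10) = 10)
(4946 + (19122 - 1*6771))/(D(-50) - 910) = (4946 + (19122 - 1*6771))/(10 - 910) = (4946 + (19122 - 6771))/(-900) = (4946 + 12351)*(-1/900) = 17297*(-1/900) = -17297/900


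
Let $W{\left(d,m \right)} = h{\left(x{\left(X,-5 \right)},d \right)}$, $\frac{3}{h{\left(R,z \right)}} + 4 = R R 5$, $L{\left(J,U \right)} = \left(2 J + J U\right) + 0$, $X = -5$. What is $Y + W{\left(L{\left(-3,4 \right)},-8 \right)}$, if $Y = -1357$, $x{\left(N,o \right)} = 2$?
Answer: $- \frac{21709}{16} \approx -1356.8$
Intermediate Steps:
$L{\left(J,U \right)} = 2 J + J U$
$h{\left(R,z \right)} = \frac{3}{-4 + 5 R^{2}}$ ($h{\left(R,z \right)} = \frac{3}{-4 + R R 5} = \frac{3}{-4 + R^{2} \cdot 5} = \frac{3}{-4 + 5 R^{2}}$)
$W{\left(d,m \right)} = \frac{3}{16}$ ($W{\left(d,m \right)} = \frac{3}{-4 + 5 \cdot 2^{2}} = \frac{3}{-4 + 5 \cdot 4} = \frac{3}{-4 + 20} = \frac{3}{16}$)
$Y + W{\left(L{\left(-3,4 \right)},-8 \right)} = -1357 + \frac{3}{16} = - \frac{21709}{16}$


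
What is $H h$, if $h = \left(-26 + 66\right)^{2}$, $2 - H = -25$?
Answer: $43200$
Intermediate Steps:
$H = 27$ ($H = 2 - -25 = 2 + 25 = 27$)
$h = 1600$ ($h = 40^{2} = 1600$)
$H h = 27 \cdot 1600 = 43200$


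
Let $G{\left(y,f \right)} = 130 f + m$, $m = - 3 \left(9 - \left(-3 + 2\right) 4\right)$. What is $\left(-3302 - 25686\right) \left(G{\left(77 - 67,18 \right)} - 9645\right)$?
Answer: $212887872$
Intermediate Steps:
$m = -39$ ($m = - 3 \left(9 - \left(-1\right) 4\right) = - 3 \left(9 - -4\right) = - 3 \left(9 + 4\right) = \left(-3\right) 13 = -39$)
$G{\left(y,f \right)} = -39 + 130 f$ ($G{\left(y,f \right)} = 130 f - 39 = -39 + 130 f$)
$\left(-3302 - 25686\right) \left(G{\left(77 - 67,18 \right)} - 9645\right) = \left(-3302 - 25686\right) \left(\left(-39 + 130 \cdot 18\right) - 9645\right) = - 28988 \left(\left(-39 + 2340\right) - 9645\right) = - 28988 \left(2301 - 9645\right) = \left(-28988\right) \left(-7344\right) = 212887872$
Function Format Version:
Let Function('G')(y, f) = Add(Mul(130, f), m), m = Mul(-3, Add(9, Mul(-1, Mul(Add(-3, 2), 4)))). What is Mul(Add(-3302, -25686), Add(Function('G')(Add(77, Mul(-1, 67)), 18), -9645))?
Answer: 212887872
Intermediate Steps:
m = -39 (m = Mul(-3, Add(9, Mul(-1, Mul(-1, 4)))) = Mul(-3, Add(9, Mul(-1, -4))) = Mul(-3, Add(9, 4)) = Mul(-3, 13) = -39)
Function('G')(y, f) = Add(-39, Mul(130, f)) (Function('G')(y, f) = Add(Mul(130, f), -39) = Add(-39, Mul(130, f)))
Mul(Add(-3302, -25686), Add(Function('G')(Add(77, Mul(-1, 67)), 18), -9645)) = Mul(Add(-3302, -25686), Add(Add(-39, Mul(130, 18)), -9645)) = Mul(-28988, Add(Add(-39, 2340), -9645)) = Mul(-28988, Add(2301, -9645)) = Mul(-28988, -7344) = 212887872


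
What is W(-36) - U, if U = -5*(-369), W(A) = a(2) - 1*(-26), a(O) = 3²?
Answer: -1810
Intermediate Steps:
a(O) = 9
W(A) = 35 (W(A) = 9 - 1*(-26) = 9 + 26 = 35)
U = 1845
W(-36) - U = 35 - 1*1845 = 35 - 1845 = -1810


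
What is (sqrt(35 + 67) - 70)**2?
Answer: (70 - sqrt(102))**2 ≈ 3588.1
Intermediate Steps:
(sqrt(35 + 67) - 70)**2 = (sqrt(102) - 70)**2 = (-70 + sqrt(102))**2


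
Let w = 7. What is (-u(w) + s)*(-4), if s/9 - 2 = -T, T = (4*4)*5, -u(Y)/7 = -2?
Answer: 2864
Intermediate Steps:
u(Y) = 14 (u(Y) = -7*(-2) = 14)
T = 80 (T = 16*5 = 80)
s = -702 (s = 18 + 9*(-1*80) = 18 + 9*(-80) = 18 - 720 = -702)
(-u(w) + s)*(-4) = (-1*14 - 702)*(-4) = (-14 - 702)*(-4) = -716*(-4) = 2864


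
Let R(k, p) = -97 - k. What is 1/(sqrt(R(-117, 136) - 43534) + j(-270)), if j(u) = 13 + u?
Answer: -257/109563 - I*sqrt(43514)/109563 ≈ -0.0023457 - 0.0019039*I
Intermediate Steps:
1/(sqrt(R(-117, 136) - 43534) + j(-270)) = 1/(sqrt((-97 - 1*(-117)) - 43534) + (13 - 270)) = 1/(sqrt((-97 + 117) - 43534) - 257) = 1/(sqrt(20 - 43534) - 257) = 1/(sqrt(-43514) - 257) = 1/(I*sqrt(43514) - 257) = 1/(-257 + I*sqrt(43514))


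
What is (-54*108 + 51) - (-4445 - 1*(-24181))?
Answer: -25517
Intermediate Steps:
(-54*108 + 51) - (-4445 - 1*(-24181)) = (-5832 + 51) - (-4445 + 24181) = -5781 - 1*19736 = -5781 - 19736 = -25517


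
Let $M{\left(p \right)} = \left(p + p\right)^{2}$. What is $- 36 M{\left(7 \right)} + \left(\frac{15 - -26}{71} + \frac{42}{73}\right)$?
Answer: $- \frac{36565273}{5183} \approx -7054.8$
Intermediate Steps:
$M{\left(p \right)} = 4 p^{2}$ ($M{\left(p \right)} = \left(2 p\right)^{2} = 4 p^{2}$)
$- 36 M{\left(7 \right)} + \left(\frac{15 - -26}{71} + \frac{42}{73}\right) = - 36 \cdot 4 \cdot 7^{2} + \left(\frac{15 - -26}{71} + \frac{42}{73}\right) = - 36 \cdot 4 \cdot 49 + \left(\left(15 + 26\right) \frac{1}{71} + 42 \cdot \frac{1}{73}\right) = \left(-36\right) 196 + \left(41 \cdot \frac{1}{71} + \frac{42}{73}\right) = -7056 + \left(\frac{41}{71} + \frac{42}{73}\right) = -7056 + \frac{5975}{5183} = - \frac{36565273}{5183}$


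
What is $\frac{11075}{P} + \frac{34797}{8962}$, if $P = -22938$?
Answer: $\frac{174729859}{51392589} \approx 3.3999$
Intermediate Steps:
$\frac{11075}{P} + \frac{34797}{8962} = \frac{11075}{-22938} + \frac{34797}{8962} = 11075 \left(- \frac{1}{22938}\right) + 34797 \cdot \frac{1}{8962} = - \frac{11075}{22938} + \frac{34797}{8962} = \frac{174729859}{51392589}$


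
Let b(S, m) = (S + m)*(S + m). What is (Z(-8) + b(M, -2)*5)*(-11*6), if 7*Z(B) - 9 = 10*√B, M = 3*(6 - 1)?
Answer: -390984/7 - 1320*I*√2/7 ≈ -55855.0 - 266.68*I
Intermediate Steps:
M = 15 (M = 3*5 = 15)
b(S, m) = (S + m)²
Z(B) = 9/7 + 10*√B/7 (Z(B) = 9/7 + (10*√B)/7 = 9/7 + 10*√B/7)
(Z(-8) + b(M, -2)*5)*(-11*6) = ((9/7 + 10*√(-8)/7) + (15 - 2)²*5)*(-11*6) = ((9/7 + 10*(2*I*√2)/7) + 13²*5)*(-66) = ((9/7 + 20*I*√2/7) + 169*5)*(-66) = ((9/7 + 20*I*√2/7) + 845)*(-66) = (5924/7 + 20*I*√2/7)*(-66) = -390984/7 - 1320*I*√2/7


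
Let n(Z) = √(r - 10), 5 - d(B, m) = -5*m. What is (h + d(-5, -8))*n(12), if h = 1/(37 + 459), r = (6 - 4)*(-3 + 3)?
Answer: -17359*I*√10/496 ≈ -110.67*I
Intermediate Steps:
d(B, m) = 5 + 5*m (d(B, m) = 5 - (-5)*m = 5 + 5*m)
r = 0 (r = 2*0 = 0)
h = 1/496 ≈ 0.0020161
n(Z) = I*√10 (n(Z) = √(0 - 10) = √(-10) = I*√10)
(h + d(-5, -8))*n(12) = (1/496 + (5 + 5*(-8)))*(I*√10) = (1/496 + (5 - 40))*(I*√10) = (1/496 - 35)*(I*√10) = -17359*I*√10/496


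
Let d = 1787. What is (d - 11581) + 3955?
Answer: -5839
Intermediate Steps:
(d - 11581) + 3955 = (1787 - 11581) + 3955 = -9794 + 3955 = -5839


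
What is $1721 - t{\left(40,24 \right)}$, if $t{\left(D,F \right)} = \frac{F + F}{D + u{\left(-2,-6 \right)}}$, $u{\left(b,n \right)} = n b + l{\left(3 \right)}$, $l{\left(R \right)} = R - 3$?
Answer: $\frac{22361}{13} \approx 1720.1$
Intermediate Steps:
$l{\left(R \right)} = -3 + R$ ($l{\left(R \right)} = R - 3 = -3 + R$)
$u{\left(b,n \right)} = b n$ ($u{\left(b,n \right)} = n b + \left(-3 + 3\right) = b n + 0 = b n$)
$t{\left(D,F \right)} = \frac{2 F}{12 + D}$ ($t{\left(D,F \right)} = \frac{F + F}{D - -12} = \frac{2 F}{D + 12} = \frac{2 F}{12 + D}$)
$1721 - t{\left(40,24 \right)} = 1721 - 2 \cdot 24 \frac{1}{12 + 40} = 1721 - 2 \cdot 24 \cdot \frac{1}{52} = 1721 - \frac{12}{13} = \frac{22361}{13}$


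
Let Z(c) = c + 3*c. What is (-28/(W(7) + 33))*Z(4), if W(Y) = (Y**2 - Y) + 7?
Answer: -224/41 ≈ -5.4634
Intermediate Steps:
Z(c) = 4*c
W(Y) = 7 + Y**2 - Y
(-28/(W(7) + 33))*Z(4) = (-28/((7 + 7**2 - 1*7) + 33))*(4*4) = -28/((7 + 49 - 7) + 33)*16 = -28/(49 + 33)*16 = -28/82*16 = -28*1/82*16 = -14/41*16 = -224/41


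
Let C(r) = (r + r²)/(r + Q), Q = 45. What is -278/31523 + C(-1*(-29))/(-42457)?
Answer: -450425207/49519764407 ≈ -0.0090959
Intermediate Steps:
C(r) = (r + r²)/(45 + r) (C(r) = (r + r²)/(r + 45) = (r + r²)/(45 + r))
-278/31523 + C(-1*(-29))/(-42457) = -278/31523 + ((-1*(-29))*(1 - 1*(-29))/(45 - 1*(-29)))/(-42457) = -278*1/31523 + (29*(1 + 29)/(45 + 29))*(-1/42457) = -278/31523 + (29*30/74)*(-1/42457) = -278/31523 + (29*(1/74)*30)*(-1/42457) = -278/31523 + (435/37)*(-1/42457) = -278/31523 - 435/1570909 = -450425207/49519764407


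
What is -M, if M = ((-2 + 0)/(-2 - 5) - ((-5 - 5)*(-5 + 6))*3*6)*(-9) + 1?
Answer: 11351/7 ≈ 1621.6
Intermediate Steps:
M = -11351/7 (M = (-2/(-7) - -10*1*3*6)*(-9) + 1 = (-2*(-⅐) - (-10*3)*6)*(-9) + 1 = (2/7 - (-30)*6)*(-9) + 1 = (2/7 - 1*(-180))*(-9) + 1 = (2/7 + 180)*(-9) + 1 = (1262/7)*(-9) + 1 = -11358/7 + 1 = -11351/7 ≈ -1621.6)
-M = -1*(-11351/7) = 11351/7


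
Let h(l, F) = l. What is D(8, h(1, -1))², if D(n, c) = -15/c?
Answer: 225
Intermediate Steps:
D(8, h(1, -1))² = (-15/1)² = (-15*1)² = (-15)² = 225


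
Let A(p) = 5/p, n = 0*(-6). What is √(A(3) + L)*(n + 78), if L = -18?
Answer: 182*I*√3 ≈ 315.23*I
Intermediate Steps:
n = 0
√(A(3) + L)*(n + 78) = √(5/3 - 18)*(0 + 78) = √(5*(⅓) - 18)*78 = √(5/3 - 18)*78 = √(-49/3)*78 = (7*I*√3/3)*78 = 182*I*√3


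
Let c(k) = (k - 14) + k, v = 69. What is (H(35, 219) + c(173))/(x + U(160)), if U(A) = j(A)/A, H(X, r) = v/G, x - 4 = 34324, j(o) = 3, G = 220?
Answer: 584872/60417313 ≈ 0.0096805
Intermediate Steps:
x = 34328 (x = 4 + 34324 = 34328)
H(X, r) = 69/220
c(k) = -14 + 2*k (c(k) = (-14 + k) + k = -14 + 2*k)
U(A) = 3/A
(H(35, 219) + c(173))/(x + U(160)) = (69/220 + (-14 + 2*173))/(34328 + 3/160) = (69/220 + (-14 + 346))/(34328 + 3*(1/160)) = (69/220 + 332)/(34328 + 3/160) = 73109/(220*(5492483/160)) = (73109/220)*(160/5492483) = 584872/60417313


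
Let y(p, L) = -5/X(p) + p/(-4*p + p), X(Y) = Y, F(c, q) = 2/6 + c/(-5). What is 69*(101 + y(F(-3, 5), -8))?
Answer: 92069/14 ≈ 6576.4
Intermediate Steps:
F(c, q) = ⅓ - c/5 (F(c, q) = 2*(⅙) + c*(-⅕) = ⅓ - c/5)
y(p, L) = -⅓ - 5/p (y(p, L) = -5/p + p/(-4*p + p) = -5/p + p/((-3*p)) = -5/p + p*(-1/(3*p)) = -5/p - ⅓ = -⅓ - 5/p)
69*(101 + y(F(-3, 5), -8)) = 69*(101 + (-15 - (⅓ - ⅕*(-3)))/(3*(⅓ - ⅕*(-3)))) = 69*(101 + (-15 - (⅓ + ⅗))/(3*(⅓ + ⅗))) = 69*(101 + (-15 - 1*14/15)/(3*(14/15))) = 69*(101 + (⅓)*(15/14)*(-15 - 14/15)) = 69*(101 + (⅓)*(15/14)*(-239/15)) = 69*(101 - 239/42) = 69*(4003/42) = 92069/14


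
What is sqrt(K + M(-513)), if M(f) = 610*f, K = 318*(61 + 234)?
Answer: 4*I*sqrt(13695) ≈ 468.1*I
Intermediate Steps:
K = 93810 (K = 318*295 = 93810)
sqrt(K + M(-513)) = sqrt(93810 + 610*(-513)) = sqrt(93810 - 312930) = sqrt(-219120) = 4*I*sqrt(13695)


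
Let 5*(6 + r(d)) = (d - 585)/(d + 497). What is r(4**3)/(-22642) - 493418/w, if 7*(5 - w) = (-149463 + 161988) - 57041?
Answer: -219360864935659/2829470096310 ≈ -77.527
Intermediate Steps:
r(d) = -6 + (-585 + d)/(5*(497 + d)) (r(d) = -6 + ((d - 585)/(d + 497))/5 = -6 + ((-585 + d)/(497 + d))/5 = -6 + (-585 + d)/(5*(497 + d)))
w = 44551/7 (w = 5 - ((-149463 + 161988) - 57041)/7 = 5 - (12525 - 57041)/7 = 5 - 1/7*(-44516) = 5 + 44516/7 = 44551/7 ≈ 6364.4)
r(4**3)/(-22642) - 493418/w = ((-15495 - 29*4**3)/(5*(497 + 4**3)))/(-22642) - 493418/44551/7 = ((-15495 - 29*64)/(5*(497 + 64)))*(-1/22642) - 493418*7/44551 = ((1/5)*(-15495 - 1856)/561)*(-1/22642) - 3453926/44551 = ((1/5)*(1/561)*(-17351))*(-1/22642) - 3453926/44551 = -17351/2805*(-1/22642) - 3453926/44551 = 17351/63510810 - 3453926/44551 = -219360864935659/2829470096310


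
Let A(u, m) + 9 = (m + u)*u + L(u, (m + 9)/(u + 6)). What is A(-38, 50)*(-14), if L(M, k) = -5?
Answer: 6580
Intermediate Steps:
A(u, m) = -14 + u*(m + u) (A(u, m) = -9 + ((m + u)*u - 5) = -9 + (u*(m + u) - 5) = -9 + (-5 + u*(m + u)) = -14 + u*(m + u))
A(-38, 50)*(-14) = (-14 + (-38)² + 50*(-38))*(-14) = (-14 + 1444 - 1900)*(-14) = -470*(-14) = 6580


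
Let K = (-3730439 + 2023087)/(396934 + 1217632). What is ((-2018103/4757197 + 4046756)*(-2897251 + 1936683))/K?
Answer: 3732089417348915901444194/1015276226543 ≈ 3.6759e+12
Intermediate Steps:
K = -853676/807283 (K = -1707352/1614566 = -1707352*1/1614566 = -853676/807283 ≈ -1.0575)
((-2018103/4757197 + 4046756)*(-2897251 + 1936683))/K = ((-2018103/4757197 + 4046756)*(-2897251 + 1936683))/(-853676/807283) = ((-2018103*1/4757197 + 4046756)*(-960568))*(-807283/853676) = ((-2018103/4757197 + 4046756)*(-960568))*(-807283/853676) = ((19251213484829/4757197)*(-960568))*(-807283/853676) = -18492099634695222872/4757197*(-807283/853676) = 3732089417348915901444194/1015276226543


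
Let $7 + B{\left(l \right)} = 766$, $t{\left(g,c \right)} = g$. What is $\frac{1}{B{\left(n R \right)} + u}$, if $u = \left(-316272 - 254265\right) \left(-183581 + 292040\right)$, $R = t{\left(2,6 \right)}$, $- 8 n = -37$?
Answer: $- \frac{1}{61879871724} \approx -1.616 \cdot 10^{-11}$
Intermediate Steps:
$n = \frac{37}{8}$ ($n = \left(- \frac{1}{8}\right) \left(-37\right) = \frac{37}{8} \approx 4.625$)
$R = 2$
$u = -61879872483$ ($u = \left(-570537\right) 108459 = -61879872483$)
$B{\left(l \right)} = 759$ ($B{\left(l \right)} = -7 + 766 = 759$)
$\frac{1}{B{\left(n R \right)} + u} = \frac{1}{759 - 61879872483} = \frac{1}{-61879871724} = - \frac{1}{61879871724}$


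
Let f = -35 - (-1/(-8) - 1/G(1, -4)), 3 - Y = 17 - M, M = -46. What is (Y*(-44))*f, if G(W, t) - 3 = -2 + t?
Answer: -93610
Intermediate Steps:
G(W, t) = 1 + t (G(W, t) = 3 + (-2 + t) = 1 + t)
Y = -60 (Y = 3 - (17 - 1*(-46)) = 3 - (17 + 46) = 3 - 1*63 = 3 - 63 = -60)
f = -851/24 (f = -35 - (-1/(-8) - 1/(1 - 4)) = -35 - (-1*(-⅛) - 1/(-3)) = -35 - (⅛ - 1*(-⅓)) = -35 - (⅛ + ⅓) = -35 - 1*11/24 = -35 - 11/24 = -851/24 ≈ -35.458)
(Y*(-44))*f = -60*(-44)*(-851/24) = 2640*(-851/24) = -93610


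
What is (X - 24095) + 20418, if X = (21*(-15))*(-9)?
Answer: -842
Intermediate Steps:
X = 2835 (X = -315*(-9) = 2835)
(X - 24095) + 20418 = (2835 - 24095) + 20418 = -21260 + 20418 = -842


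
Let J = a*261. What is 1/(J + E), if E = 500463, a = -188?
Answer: 1/451395 ≈ 2.2154e-6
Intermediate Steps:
J = -49068 (J = -188*261 = -49068)
1/(J + E) = 1/(-49068 + 500463) = 1/451395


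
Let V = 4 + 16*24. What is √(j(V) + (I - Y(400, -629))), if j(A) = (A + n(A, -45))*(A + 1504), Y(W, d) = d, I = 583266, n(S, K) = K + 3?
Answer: √1238527 ≈ 1112.9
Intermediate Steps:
n(S, K) = 3 + K
V = 388 (V = 4 + 384 = 388)
j(A) = (-42 + A)*(1504 + A) (j(A) = (A + (3 - 45))*(A + 1504) = (A - 42)*(1504 + A) = (-42 + A)*(1504 + A))
√(j(V) + (I - Y(400, -629))) = √((-63168 + 388² + 1462*388) + (583266 - 1*(-629))) = √((-63168 + 150544 + 567256) + (583266 + 629)) = √(654632 + 583895) = √1238527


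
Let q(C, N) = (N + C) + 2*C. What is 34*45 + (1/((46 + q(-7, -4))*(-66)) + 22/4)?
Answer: 1064101/693 ≈ 1535.5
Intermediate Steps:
q(C, N) = N + 3*C (q(C, N) = (C + N) + 2*C = N + 3*C)
34*45 + (1/((46 + q(-7, -4))*(-66)) + 22/4) = 34*45 + (1/((46 + (-4 + 3*(-7)))*(-66)) + 22/4) = 1530 + (-1/66/(46 + (-4 - 21)) + 22*(¼)) = 1530 + (-1/66/(46 - 25) + 11/2) = 1530 + (-1/66/21 + 11/2) = 1530 + ((1/21)*(-1/66) + 11/2) = 1530 + (-1/1386 + 11/2) = 1530 + 3811/693 = 1064101/693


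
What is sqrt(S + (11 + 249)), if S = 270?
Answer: sqrt(530) ≈ 23.022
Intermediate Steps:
sqrt(S + (11 + 249)) = sqrt(270 + (11 + 249)) = sqrt(270 + 260) = sqrt(530)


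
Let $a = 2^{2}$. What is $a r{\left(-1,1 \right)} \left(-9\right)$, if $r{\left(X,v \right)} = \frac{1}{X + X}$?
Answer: $18$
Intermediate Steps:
$a = 4$
$r{\left(X,v \right)} = \frac{1}{2 X}$
$a r{\left(-1,1 \right)} \left(-9\right) = 4 \frac{1}{2 \left(-1\right)} \left(-9\right) = 4 \cdot \frac{1}{2} \left(-1\right) \left(-9\right) = 4 \left(- \frac{1}{2}\right) \left(-9\right) = \left(-2\right) \left(-9\right) = 18$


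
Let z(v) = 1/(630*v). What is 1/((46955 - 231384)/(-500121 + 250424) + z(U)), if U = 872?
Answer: 19596220560/14474023591 ≈ 1.3539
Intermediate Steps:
z(v) = 1/(630*v)
1/((46955 - 231384)/(-500121 + 250424) + z(U)) = 1/((46955 - 231384)/(-500121 + 250424) + (1/630)/872) = 1/(-184429/(-249697) + (1/630)*(1/872)) = 1/(-184429*(-1/249697) + 1/549360) = 1/(26347/35671 + 1/549360) = 1/(14474023591/19596220560) = 19596220560/14474023591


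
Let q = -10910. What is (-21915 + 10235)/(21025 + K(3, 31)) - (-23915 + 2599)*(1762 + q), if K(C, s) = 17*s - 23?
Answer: -4198128487952/21529 ≈ -1.9500e+8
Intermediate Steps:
K(C, s) = -23 + 17*s
(-21915 + 10235)/(21025 + K(3, 31)) - (-23915 + 2599)*(1762 + q) = (-21915 + 10235)/(21025 + (-23 + 17*31)) - (-23915 + 2599)*(1762 - 10910) = -11680/(21025 + (-23 + 527)) - (-21316)*(-9148) = -11680/(21025 + 504) - 1*194998768 = -11680/21529 - 194998768 = -4198128487952/21529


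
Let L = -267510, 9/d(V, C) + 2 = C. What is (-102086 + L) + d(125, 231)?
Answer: -84637475/229 ≈ -3.6960e+5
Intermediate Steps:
d(V, C) = 9/(-2 + C)
(-102086 + L) + d(125, 231) = (-102086 - 267510) + 9/(-2 + 231) = -369596 + 9/229 = -84637475/229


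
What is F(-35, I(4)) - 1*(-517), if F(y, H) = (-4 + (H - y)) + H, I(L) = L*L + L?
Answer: 588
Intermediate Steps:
I(L) = L + L² (I(L) = L² + L = L + L²)
F(y, H) = -4 - y + 2*H (F(y, H) = (-4 + H - y) + H = -4 - y + 2*H)
F(-35, I(4)) - 1*(-517) = (-4 - 1*(-35) + 2*(4*(1 + 4))) - 1*(-517) = (-4 + 35 + 2*(4*5)) + 517 = (-4 + 35 + 2*20) + 517 = (-4 + 35 + 40) + 517 = 71 + 517 = 588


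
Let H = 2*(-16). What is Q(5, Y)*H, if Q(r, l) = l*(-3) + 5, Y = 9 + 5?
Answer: 1184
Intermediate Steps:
Y = 14
Q(r, l) = 5 - 3*l (Q(r, l) = -3*l + 5 = 5 - 3*l)
H = -32
Q(5, Y)*H = (5 - 3*14)*(-32) = (5 - 42)*(-32) = -37*(-32) = 1184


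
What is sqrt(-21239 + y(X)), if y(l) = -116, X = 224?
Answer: I*sqrt(21355) ≈ 146.13*I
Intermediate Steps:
sqrt(-21239 + y(X)) = sqrt(-21239 - 116) = sqrt(-21355) = I*sqrt(21355)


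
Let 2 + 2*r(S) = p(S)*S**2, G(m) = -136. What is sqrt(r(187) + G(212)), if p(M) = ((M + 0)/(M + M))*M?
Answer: sqrt(6538655)/2 ≈ 1278.5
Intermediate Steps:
p(M) = M/2 (p(M) = (M/((2*M)))*M = (M*(1/(2*M)))*M = M/2)
r(S) = -1 + S**3/4 (r(S) = -1 + ((S/2)*S**2)/2 = -1 + (S**3/2)/2 = -1 + S**3/4)
sqrt(r(187) + G(212)) = sqrt((-1 + (1/4)*187**3) - 136) = sqrt((-1 + (1/4)*6539203) - 136) = sqrt((-1 + 6539203/4) - 136) = sqrt(6539199/4 - 136) = sqrt(6538655/4) = sqrt(6538655)/2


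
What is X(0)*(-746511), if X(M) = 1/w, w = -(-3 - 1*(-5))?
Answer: 746511/2 ≈ 3.7326e+5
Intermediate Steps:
w = -2 (w = -(-3 + 5) = -1*2 = -2)
X(M) = -½ (X(M) = 1/(-2) = -½)
X(0)*(-746511) = -½*(-746511) = 746511/2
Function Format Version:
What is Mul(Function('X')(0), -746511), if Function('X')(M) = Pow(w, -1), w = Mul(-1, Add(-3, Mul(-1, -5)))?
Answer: Rational(746511, 2) ≈ 3.7326e+5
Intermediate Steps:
w = -2 (w = Mul(-1, Add(-3, 5)) = Mul(-1, 2) = -2)
Function('X')(M) = Rational(-1, 2) (Function('X')(M) = Pow(-2, -1) = Rational(-1, 2))
Mul(Function('X')(0), -746511) = Mul(Rational(-1, 2), -746511) = Rational(746511, 2)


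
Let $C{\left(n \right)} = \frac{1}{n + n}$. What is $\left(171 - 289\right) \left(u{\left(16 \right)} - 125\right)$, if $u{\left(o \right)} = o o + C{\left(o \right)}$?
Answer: $- \frac{247387}{16} \approx -15462.0$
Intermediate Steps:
$C{\left(n \right)} = \frac{1}{2 n}$
$u{\left(o \right)} = o^{2} + \frac{1}{2 o}$ ($u{\left(o \right)} = o o + \frac{1}{2 o} = o^{2} + \frac{1}{2 o}$)
$\left(171 - 289\right) \left(u{\left(16 \right)} - 125\right) = \left(171 - 289\right) \left(\frac{\frac{1}{2} + 16^{3}}{16} - 125\right) = - 118 \left(\frac{\frac{1}{2} + 4096}{16} - 125\right) = - 118 \left(\frac{1}{16} \cdot \frac{8193}{2} - 125\right) = - 118 \left(\frac{8193}{32} - 125\right) = \left(-118\right) \frac{4193}{32} = - \frac{247387}{16}$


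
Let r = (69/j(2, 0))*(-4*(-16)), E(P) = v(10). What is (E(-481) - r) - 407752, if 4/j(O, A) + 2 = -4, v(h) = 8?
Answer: -401120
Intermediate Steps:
E(P) = 8
j(O, A) = -⅔ (j(O, A) = 4/(-2 - 4) = 4/(-6) = 4*(-⅙) = -⅔)
r = -6624 (r = (69/(-⅔))*(-4*(-16)) = (69*(-3/2))*64 = -207/2*64 = -6624)
(E(-481) - r) - 407752 = (8 - 1*(-6624)) - 407752 = (8 + 6624) - 407752 = 6632 - 407752 = -401120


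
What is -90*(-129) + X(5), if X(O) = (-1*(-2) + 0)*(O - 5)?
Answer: 11610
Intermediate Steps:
X(O) = -10 + 2*O (X(O) = (2 + 0)*(-5 + O) = 2*(-5 + O) = -10 + 2*O)
-90*(-129) + X(5) = -90*(-129) + (-10 + 2*5) = 11610 + (-10 + 10) = 11610 + 0 = 11610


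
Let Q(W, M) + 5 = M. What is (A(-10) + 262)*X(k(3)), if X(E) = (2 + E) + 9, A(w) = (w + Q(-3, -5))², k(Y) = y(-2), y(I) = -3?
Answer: 5296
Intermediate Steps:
Q(W, M) = -5 + M
k(Y) = -3
A(w) = (-10 + w)² (A(w) = (w + (-5 - 5))² = (w - 10)² = (-10 + w)²)
X(E) = 11 + E
(A(-10) + 262)*X(k(3)) = ((-10 - 10)² + 262)*(11 - 3) = ((-20)² + 262)*8 = (400 + 262)*8 = 662*8 = 5296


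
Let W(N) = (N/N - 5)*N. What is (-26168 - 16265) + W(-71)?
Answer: -42149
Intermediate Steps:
W(N) = -4*N (W(N) = (1 - 5)*N = -4*N)
(-26168 - 16265) + W(-71) = (-26168 - 16265) - 4*(-71) = -42433 + 284 = -42149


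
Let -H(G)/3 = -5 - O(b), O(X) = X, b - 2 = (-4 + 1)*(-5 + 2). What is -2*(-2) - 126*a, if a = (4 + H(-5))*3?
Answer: -19652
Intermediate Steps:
b = 11 (b = 2 + (-4 + 1)*(-5 + 2) = 2 - 3*(-3) = 2 + 9 = 11)
H(G) = 48 (H(G) = -3*(-5 - 1*11) = -3*(-5 - 11) = -3*(-16) = 48)
a = 156 (a = (4 + 48)*3 = 52*3 = 156)
-2*(-2) - 126*a = -2*(-2) - 126*156 = 4 - 19656 = -19652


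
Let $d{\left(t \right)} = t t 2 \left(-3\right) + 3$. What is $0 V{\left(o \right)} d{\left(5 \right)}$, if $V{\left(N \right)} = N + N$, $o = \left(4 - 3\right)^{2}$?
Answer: $0$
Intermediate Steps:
$o = 1$ ($o = 1^{2} = 1$)
$V{\left(N \right)} = 2 N$
$d{\left(t \right)} = 3 - 6 t^{2}$ ($d{\left(t \right)} = t 2 t \left(-3\right) + 3 = t \left(- 6 t\right) + 3 = - 6 t^{2} + 3 = 3 - 6 t^{2}$)
$0 V{\left(o \right)} d{\left(5 \right)} = 0 \cdot 2 \cdot 1 \left(3 - 6 \cdot 5^{2}\right) = 0 \cdot 2 \left(3 - 150\right) = 0 \left(3 - 150\right) = 0 \left(-147\right) = 0$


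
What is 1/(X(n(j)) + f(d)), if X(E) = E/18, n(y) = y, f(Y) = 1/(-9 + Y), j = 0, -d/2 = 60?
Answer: -129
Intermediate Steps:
d = -120 (d = -2*60 = -120)
X(E) = E/18 (X(E) = E*(1/18) = E/18)
1/(X(n(j)) + f(d)) = 1/((1/18)*0 + 1/(-9 - 120)) = 1/(0 + 1/(-129)) = 1/(0 - 1/129) = 1/(-1/129) = -129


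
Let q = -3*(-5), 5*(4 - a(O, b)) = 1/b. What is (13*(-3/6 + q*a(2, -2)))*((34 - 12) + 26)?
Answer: 38064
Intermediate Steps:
a(O, b) = 4 - 1/(5*b)
q = 15
(13*(-3/6 + q*a(2, -2)))*((34 - 12) + 26) = (13*(-3/6 + 15*(4 - ⅕/(-2))))*((34 - 12) + 26) = (13*(-3*⅙ + 15*(4 - ⅕*(-½))))*(22 + 26) = (13*(-½ + 15*(4 + ⅒)))*48 = (13*(-½ + 15*(41/10)))*48 = (13*(-½ + 123/2))*48 = (13*61)*48 = 793*48 = 38064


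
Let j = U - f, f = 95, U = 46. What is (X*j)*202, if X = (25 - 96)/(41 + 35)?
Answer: 351379/38 ≈ 9246.8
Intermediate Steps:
X = -71/76 ≈ -0.93421
j = -49 (j = 46 - 1*95 = 46 - 95 = -49)
(X*j)*202 = -71/76*(-49)*202 = (3479/76)*202 = 351379/38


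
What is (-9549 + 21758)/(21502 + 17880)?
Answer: 421/1358 ≈ 0.31001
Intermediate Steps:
(-9549 + 21758)/(21502 + 17880) = 12209/39382 = 12209*(1/39382) = 421/1358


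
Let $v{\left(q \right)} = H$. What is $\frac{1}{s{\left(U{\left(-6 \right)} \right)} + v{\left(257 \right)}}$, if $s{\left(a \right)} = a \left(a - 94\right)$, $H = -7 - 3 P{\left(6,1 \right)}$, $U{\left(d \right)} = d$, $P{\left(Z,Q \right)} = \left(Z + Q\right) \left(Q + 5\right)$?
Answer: $\frac{1}{467} \approx 0.0021413$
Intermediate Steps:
$P{\left(Z,Q \right)} = \left(5 + Q\right) \left(Q + Z\right)$ ($P{\left(Z,Q \right)} = \left(Q + Z\right) \left(5 + Q\right) = \left(5 + Q\right) \left(Q + Z\right)$)
$H = -133$ ($H = -7 - 3 \left(1^{2} + 5 \cdot 1 + 5 \cdot 6 + 1 \cdot 6\right) = -7 - 3 \left(1 + 5 + 30 + 6\right) = -7 - 126 = -133$)
$s{\left(a \right)} = a \left(-94 + a\right)$
$v{\left(q \right)} = -133$
$\frac{1}{s{\left(U{\left(-6 \right)} \right)} + v{\left(257 \right)}} = \frac{1}{- 6 \left(-94 - 6\right) - 133} = \frac{1}{\left(-6\right) \left(-100\right) - 133} = \frac{1}{600 - 133} = \frac{1}{467}$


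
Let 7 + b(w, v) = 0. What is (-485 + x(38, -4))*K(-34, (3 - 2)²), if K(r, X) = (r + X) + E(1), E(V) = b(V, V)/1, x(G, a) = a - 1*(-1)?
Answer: 19520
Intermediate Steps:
b(w, v) = -7 (b(w, v) = -7 + 0 = -7)
x(G, a) = 1 + a (x(G, a) = a + 1 = 1 + a)
E(V) = -7 (E(V) = -7/1 = -7*1 = -7)
K(r, X) = -7 + X + r (K(r, X) = (r + X) - 7 = (X + r) - 7 = -7 + X + r)
(-485 + x(38, -4))*K(-34, (3 - 2)²) = (-485 + (1 - 4))*(-7 + (3 - 2)² - 34) = (-485 - 3)*(-7 + 1² - 34) = -488*(-7 + 1 - 34) = -488*(-40) = 19520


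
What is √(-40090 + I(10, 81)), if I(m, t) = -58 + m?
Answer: I*√40138 ≈ 200.34*I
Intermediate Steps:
√(-40090 + I(10, 81)) = √(-40090 + (-58 + 10)) = √(-40090 - 48) = √(-40138) = I*√40138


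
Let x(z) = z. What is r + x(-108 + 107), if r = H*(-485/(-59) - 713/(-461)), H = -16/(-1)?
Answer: 4223233/27199 ≈ 155.27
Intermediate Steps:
H = 16 (H = -16*(-1) = 16)
r = 4250432/27199 (r = 16*(-485/(-59) - 713/(-461)) = 16*(-485*(-1/59) - 713*(-1/461)) = 16*(485/59 + 713/461) = 16*(265652/27199) = 4250432/27199 ≈ 156.27)
r + x(-108 + 107) = 4250432/27199 + (-108 + 107) = 4250432/27199 - 1 = 4223233/27199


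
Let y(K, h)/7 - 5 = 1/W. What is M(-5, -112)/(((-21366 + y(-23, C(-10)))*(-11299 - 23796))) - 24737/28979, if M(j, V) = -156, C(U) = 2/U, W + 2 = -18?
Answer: -24691612915259/28925822694609 ≈ -0.85362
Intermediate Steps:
W = -20 (W = -2 - 18 = -20)
y(K, h) = 693/20 (y(K, h) = 35 + 7/(-20) = 35 + 7*(-1/20) = 35 - 7/20 = 693/20)
M(-5, -112)/(((-21366 + y(-23, C(-10)))*(-11299 - 23796))) - 24737/28979 = -156*1/((-21366 + 693/20)*(-11299 - 23796)) - 24737/28979 = -156/((-426627/20*(-35095))) - 24737*1/28979 = -156/2994494913/4 - 24737/28979 = -156*4/2994494913 - 24737/28979 = -208/998164971 - 24737/28979 = -24691612915259/28925822694609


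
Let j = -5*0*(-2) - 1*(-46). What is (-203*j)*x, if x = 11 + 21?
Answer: -298816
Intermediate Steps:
x = 32
j = 46 (j = 0*(-2) + 46 = 0 + 46 = 46)
(-203*j)*x = -203*46*32 = -9338*32 = -298816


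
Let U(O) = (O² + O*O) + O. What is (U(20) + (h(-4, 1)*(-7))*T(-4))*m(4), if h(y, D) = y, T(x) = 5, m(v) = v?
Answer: 3840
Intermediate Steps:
U(O) = O + 2*O² (U(O) = (O² + O²) + O = 2*O² + O = O + 2*O²)
(U(20) + (h(-4, 1)*(-7))*T(-4))*m(4) = (20*(1 + 2*20) - 4*(-7)*5)*4 = (20*(1 + 40) + 28*5)*4 = (20*41 + 140)*4 = (820 + 140)*4 = 960*4 = 3840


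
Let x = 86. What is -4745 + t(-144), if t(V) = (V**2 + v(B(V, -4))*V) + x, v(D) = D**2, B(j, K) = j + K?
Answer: -3138099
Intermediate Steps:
B(j, K) = K + j
t(V) = 86 + V**2 + V*(-4 + V)**2 (t(V) = (V**2 + (-4 + V)**2*V) + 86 = (V**2 + V*(-4 + V)**2) + 86 = 86 + V**2 + V*(-4 + V)**2)
-4745 + t(-144) = -4745 + (86 + (-144)**2 - 144*(-4 - 144)**2) = -4745 + (86 + 20736 - 144*(-148)**2) = -4745 + (86 + 20736 - 144*21904) = -4745 + (86 + 20736 - 3154176) = -4745 - 3133354 = -3138099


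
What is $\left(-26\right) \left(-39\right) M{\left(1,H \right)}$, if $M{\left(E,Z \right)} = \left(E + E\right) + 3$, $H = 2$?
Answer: $5070$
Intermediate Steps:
$M{\left(E,Z \right)} = 3 + 2 E$ ($M{\left(E,Z \right)} = 2 E + 3 = 3 + 2 E$)
$\left(-26\right) \left(-39\right) M{\left(1,H \right)} = \left(-26\right) \left(-39\right) \left(3 + 2 \cdot 1\right) = 1014 \left(3 + 2\right) = 1014 \cdot 5 = 5070$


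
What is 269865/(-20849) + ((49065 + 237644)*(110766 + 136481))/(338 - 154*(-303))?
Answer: 1477929979969427/979903000 ≈ 1.5082e+6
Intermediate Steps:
269865/(-20849) + ((49065 + 237644)*(110766 + 136481))/(338 - 154*(-303)) = 269865*(-1/20849) + (286709*247247)/(338 + 46662) = -269865/20849 + 70887940123/47000 = 1477929979969427/979903000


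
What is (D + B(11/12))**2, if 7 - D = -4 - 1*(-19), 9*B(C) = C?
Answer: 727609/11664 ≈ 62.381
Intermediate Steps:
B(C) = C/9
D = -8 (D = 7 - (-4 - 1*(-19)) = 7 - (-4 + 19) = 7 - 1*15 = 7 - 15 = -8)
(D + B(11/12))**2 = (-8 + (11/12)/9)**2 = (-8 + (11*(1/12))/9)**2 = (-8 + (1/9)*(11/12))**2 = (-8 + 11/108)**2 = (-853/108)**2 = 727609/11664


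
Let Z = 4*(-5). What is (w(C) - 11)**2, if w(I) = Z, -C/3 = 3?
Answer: 961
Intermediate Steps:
C = -9 (C = -3*3 = -9)
Z = -20
w(I) = -20
(w(C) - 11)**2 = (-20 - 11)**2 = (-31)**2 = 961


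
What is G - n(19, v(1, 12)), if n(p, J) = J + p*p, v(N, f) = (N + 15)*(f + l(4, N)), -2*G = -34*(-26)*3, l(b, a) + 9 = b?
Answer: -1799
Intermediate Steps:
l(b, a) = -9 + b
G = -1326 (G = -(-34*(-26))*3/2 = -442*3 = -½*2652 = -1326)
v(N, f) = (-5 + f)*(15 + N) (v(N, f) = (N + 15)*(f + (-9 + 4)) = (15 + N)*(f - 5) = (15 + N)*(-5 + f) = (-5 + f)*(15 + N))
n(p, J) = J + p²
G - n(19, v(1, 12)) = -1326 - ((-75 - 5*1 + 15*12 + 1*12) + 19²) = -1326 - ((-75 - 5 + 180 + 12) + 361) = -1326 - (112 + 361) = -1326 - 1*473 = -1326 - 473 = -1799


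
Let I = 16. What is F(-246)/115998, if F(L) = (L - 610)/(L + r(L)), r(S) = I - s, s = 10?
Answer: 107/3479940 ≈ 3.0748e-5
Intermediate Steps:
r(S) = 6 (r(S) = 16 - 1*10 = 16 - 10 = 6)
F(L) = (-610 + L)/(6 + L) (F(L) = (L - 610)/(L + 6) = (-610 + L)/(6 + L))
F(-246)/115998 = ((-610 - 246)/(6 - 246))/115998 = (-856/(-240))*(1/115998) = -1/240*(-856)*(1/115998) = (107/30)*(1/115998) = 107/3479940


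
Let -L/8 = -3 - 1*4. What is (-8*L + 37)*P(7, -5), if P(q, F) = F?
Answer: 2055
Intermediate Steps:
L = 56 (L = -8*(-3 - 1*4) = -8*(-3 - 4) = -8*(-7) = 56)
(-8*L + 37)*P(7, -5) = (-8*56 + 37)*(-5) = (-448 + 37)*(-5) = -411*(-5) = 2055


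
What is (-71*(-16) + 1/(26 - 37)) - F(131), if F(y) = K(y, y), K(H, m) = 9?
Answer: 12396/11 ≈ 1126.9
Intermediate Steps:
F(y) = 9
(-71*(-16) + 1/(26 - 37)) - F(131) = (-71*(-16) + 1/(26 - 37)) - 1*9 = (1136 + 1/(-11)) - 9 = (1136 - 1/11) - 9 = 12495/11 - 9 = 12396/11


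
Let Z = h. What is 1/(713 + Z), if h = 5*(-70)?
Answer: 1/363 ≈ 0.0027548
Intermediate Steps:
h = -350
Z = -350
1/(713 + Z) = 1/(713 - 350) = 1/363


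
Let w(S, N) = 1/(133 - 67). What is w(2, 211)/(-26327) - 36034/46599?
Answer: -2981527447/3855694458 ≈ -0.77328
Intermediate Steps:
w(S, N) = 1/66
w(2, 211)/(-26327) - 36034/46599 = (1/66)/(-26327) - 36034/46599 = (1/66)*(-1/26327) - 36034*1/46599 = -1/1737582 - 36034/46599 = -2981527447/3855694458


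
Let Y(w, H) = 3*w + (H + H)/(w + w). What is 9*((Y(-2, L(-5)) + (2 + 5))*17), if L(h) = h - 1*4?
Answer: 1683/2 ≈ 841.50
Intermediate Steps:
L(h) = -4 + h (L(h) = h - 4 = -4 + h)
Y(w, H) = 3*w + H/w (Y(w, H) = 3*w + (2*H)/((2*w)) = 3*w + (2*H)*(1/(2*w)) = 3*w + H/w)
9*((Y(-2, L(-5)) + (2 + 5))*17) = 9*(((3*(-2) + (-4 - 5)/(-2)) + (2 + 5))*17) = 9*(((-6 - 9*(-½)) + 7)*17) = 9*(((-6 + 9/2) + 7)*17) = 9*((-3/2 + 7)*17) = 9*((11/2)*17) = 9*(187/2) = 1683/2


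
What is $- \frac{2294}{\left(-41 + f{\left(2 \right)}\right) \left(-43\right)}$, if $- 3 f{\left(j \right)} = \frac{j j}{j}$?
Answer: $- \frac{6882}{5375} \approx -1.2804$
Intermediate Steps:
$f{\left(j \right)} = - \frac{j}{3}$ ($f{\left(j \right)} = - \frac{j j \frac{1}{j}}{3} = - \frac{j^{2} \frac{1}{j}}{3} = - \frac{j}{3}$)
$- \frac{2294}{\left(-41 + f{\left(2 \right)}\right) \left(-43\right)} = - \frac{2294}{\left(-41 - \frac{2}{3}\right) \left(-43\right)} = - \frac{2294}{\left(- \frac{125}{3}\right) \left(-43\right)} = - \frac{2294}{\frac{5375}{3}} = \left(-2294\right) \frac{3}{5375} = - \frac{6882}{5375}$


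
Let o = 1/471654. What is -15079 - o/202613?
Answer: -1440997973850259/95563231902 ≈ -15079.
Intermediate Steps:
o = 1/471654 ≈ 2.1202e-6
-15079 - o/202613 = -15079 - 1/(471654*202613) = -15079 - 1*1/95563231902 = -15079 - 1/95563231902 = -1440997973850259/95563231902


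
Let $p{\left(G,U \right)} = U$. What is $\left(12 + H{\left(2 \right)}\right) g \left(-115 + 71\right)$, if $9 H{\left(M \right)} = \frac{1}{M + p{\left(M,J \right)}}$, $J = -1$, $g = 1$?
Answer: $- \frac{4796}{9} \approx -532.89$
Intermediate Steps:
$H{\left(M \right)} = \frac{1}{9 \left(-1 + M\right)}$ ($H{\left(M \right)} = \frac{1}{9 \left(M - 1\right)} = \frac{1}{9 \left(-1 + M\right)}$)
$\left(12 + H{\left(2 \right)}\right) g \left(-115 + 71\right) = \left(12 + \frac{1}{9 \left(-1 + 2\right)}\right) 1 \left(-115 + 71\right) = \left(12 + \frac{1}{9 \cdot 1}\right) 1 \left(-44\right) = \left(12 + \frac{1}{9} \cdot 1\right) 1 \left(-44\right) = \left(12 + \frac{1}{9}\right) 1 \left(-44\right) = \frac{109}{9} \cdot 1 \left(-44\right) = \frac{109}{9} \left(-44\right) = - \frac{4796}{9}$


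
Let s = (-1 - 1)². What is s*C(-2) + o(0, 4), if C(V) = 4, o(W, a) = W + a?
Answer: 20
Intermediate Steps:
s = 4 (s = (-2)² = 4)
s*C(-2) + o(0, 4) = 4*4 + (0 + 4) = 16 + 4 = 20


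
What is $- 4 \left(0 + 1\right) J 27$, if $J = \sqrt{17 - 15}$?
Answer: $- 108 \sqrt{2} \approx -152.74$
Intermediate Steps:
$J = \sqrt{2} \approx 1.4142$
$- 4 \left(0 + 1\right) J 27 = - 4 \left(0 + 1\right) \sqrt{2} \cdot 27 = \left(-4\right) 1 \sqrt{2} \cdot 27 = - 4 \sqrt{2} \cdot 27 = - 108 \sqrt{2}$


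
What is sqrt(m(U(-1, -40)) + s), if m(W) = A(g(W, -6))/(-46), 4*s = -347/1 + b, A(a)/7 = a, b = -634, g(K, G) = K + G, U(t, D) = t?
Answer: I*sqrt(516695)/46 ≈ 15.626*I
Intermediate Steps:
g(K, G) = G + K
A(a) = 7*a
s = -981/4 (s = (-347/1 - 634)/4 = (1*(-347) - 634)/4 = (-347 - 634)/4 = (1/4)*(-981) = -981/4 ≈ -245.25)
m(W) = 21/23 - 7*W/46 (m(W) = (7*(-6 + W))/(-46) = (-42 + 7*W)*(-1/46) = 21/23 - 7*W/46)
sqrt(m(U(-1, -40)) + s) = sqrt((21/23 - 7/46*(-1)) - 981/4) = sqrt((21/23 + 7/46) - 981/4) = sqrt(49/46 - 981/4) = sqrt(-22465/92) = I*sqrt(516695)/46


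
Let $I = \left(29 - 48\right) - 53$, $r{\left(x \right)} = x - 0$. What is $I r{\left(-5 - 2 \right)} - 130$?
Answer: $374$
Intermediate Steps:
$r{\left(x \right)} = x$ ($r{\left(x \right)} = x + 0 = x$)
$I = -72$ ($I = -19 - 53 = -72$)
$I r{\left(-5 - 2 \right)} - 130 = - 72 \left(-5 - 2\right) - 130 = \left(-72\right) \left(-7\right) - 130 = 504 - 130 = 374$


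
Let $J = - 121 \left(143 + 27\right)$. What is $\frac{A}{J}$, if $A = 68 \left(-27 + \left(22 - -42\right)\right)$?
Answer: $- \frac{74}{605} \approx -0.12231$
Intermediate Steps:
$J = -20570$ ($J = \left(-121\right) 170 = -20570$)
$A = 2516$ ($A = 68 \left(-27 + \left(22 + 42\right)\right) = 68 \left(-27 + 64\right) = 68 \cdot 37 = 2516$)
$\frac{A}{J} = \frac{2516}{-20570} = 2516 \left(- \frac{1}{20570}\right) = - \frac{74}{605}$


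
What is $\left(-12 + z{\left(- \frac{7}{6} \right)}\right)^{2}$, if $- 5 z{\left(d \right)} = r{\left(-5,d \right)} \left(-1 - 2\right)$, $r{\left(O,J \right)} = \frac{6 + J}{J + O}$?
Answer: $\frac{5322249}{34225} \approx 155.51$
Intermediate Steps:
$r{\left(O,J \right)} = \frac{6 + J}{J + O}$
$z{\left(d \right)} = \frac{3 \left(6 + d\right)}{5 \left(-5 + d\right)}$ ($z{\left(d \right)} = - \frac{\frac{6 + d}{d - 5} \left(-1 - 2\right)}{5} = - \frac{\frac{6 + d}{-5 + d} \left(-3\right)}{5} = - \frac{\left(-3\right) \frac{1}{-5 + d} \left(6 + d\right)}{5} = \frac{3 \left(6 + d\right)}{5 \left(-5 + d\right)}$)
$\left(-12 + z{\left(- \frac{7}{6} \right)}\right)^{2} = \left(-12 + \frac{3 \left(6 - \frac{7}{6}\right)}{5 \left(-5 - \frac{7}{6}\right)}\right)^{2} = \left(-12 + \frac{3}{5} \frac{1}{- \frac{37}{6}} \cdot \frac{29}{6}\right)^{2} = \left(-12 + \frac{3}{5} \left(- \frac{6}{37}\right) \frac{29}{6}\right)^{2} = \left(-12 - \frac{87}{185}\right)^{2} = \left(- \frac{2307}{185}\right)^{2} = \frac{5322249}{34225}$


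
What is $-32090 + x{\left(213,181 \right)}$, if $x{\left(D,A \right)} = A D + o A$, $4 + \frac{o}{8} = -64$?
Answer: $-92001$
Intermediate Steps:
$o = -544$ ($o = -32 + 8 \left(-64\right) = -32 - 512 = -544$)
$x{\left(D,A \right)} = - 544 A + A D$ ($x{\left(D,A \right)} = A D - 544 A = - 544 A + A D$)
$-32090 + x{\left(213,181 \right)} = -32090 + 181 \left(-544 + 213\right) = -32090 + 181 \left(-331\right) = -32090 - 59911 = -92001$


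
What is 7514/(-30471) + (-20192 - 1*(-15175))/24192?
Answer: -15935795/35102592 ≈ -0.45398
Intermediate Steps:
7514/(-30471) + (-20192 - 1*(-15175))/24192 = 7514*(-1/30471) + (-20192 + 15175)*(1/24192) = -7514/30471 - 5017*1/24192 = -7514/30471 - 5017/24192 = -15935795/35102592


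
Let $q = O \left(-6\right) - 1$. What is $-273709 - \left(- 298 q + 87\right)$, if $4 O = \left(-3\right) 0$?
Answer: $-274094$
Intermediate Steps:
$O = 0$ ($O = \frac{\left(-3\right) 0}{4} = \frac{1}{4} \cdot 0 = 0$)
$q = -1$ ($q = 0 \left(-6\right) - 1 = 0 - 1 = -1$)
$-273709 - \left(- 298 q + 87\right) = -273709 - \left(\left(-298\right) \left(-1\right) + 87\right) = -273709 - \left(298 + 87\right) = -273709 - 385 = -274094$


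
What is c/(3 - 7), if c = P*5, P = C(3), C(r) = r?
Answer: -15/4 ≈ -3.7500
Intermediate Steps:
P = 3
c = 15 (c = 3*5 = 15)
c/(3 - 7) = 15/(3 - 7) = 15/(-4) = -1/4*15 = -15/4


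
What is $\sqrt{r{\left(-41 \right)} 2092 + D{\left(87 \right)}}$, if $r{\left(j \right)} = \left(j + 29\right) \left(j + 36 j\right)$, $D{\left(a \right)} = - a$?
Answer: $3 \sqrt{4231409} \approx 6171.1$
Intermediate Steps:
$r{\left(j \right)} = 37 j \left(29 + j\right)$ ($r{\left(j \right)} = \left(29 + j\right) 37 j = 37 j \left(29 + j\right)$)
$\sqrt{r{\left(-41 \right)} 2092 + D{\left(87 \right)}} = \sqrt{37 \left(-41\right) \left(29 - 41\right) 2092 - 87} = \sqrt{37 \left(-41\right) \left(-12\right) 2092 - 87} = \sqrt{18204 \cdot 2092 - 87} = \sqrt{38082768 - 87} = \sqrt{38082681} = 3 \sqrt{4231409}$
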